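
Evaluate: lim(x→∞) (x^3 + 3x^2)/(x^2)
This is an ∞/∞ indeterminate form.

Apply L'Hôpital's rule: differentiate numerator and denominator separately.
  f(x) = x^3 + 3·x^2   ⇒   f'(x) = 3·x^2 + 6·x
  g(x) = x^2   ⇒   g'(x) = 2·x
  lim(x→∞) f'(x)/g'(x) = lim(x→∞) (3·x^2 + 6·x)/(2·x)
  = ∞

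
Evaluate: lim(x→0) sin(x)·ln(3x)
This is a 0·∞ indeterminate form.

Rewrite 0·∞ as a quotient (0/0 or ∞/∞ form), then apply L'Hôpital's rule:
  lim(x→0) sin(x)·ln(3x) = 0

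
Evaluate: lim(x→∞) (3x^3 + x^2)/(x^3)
This is an ∞/∞ indeterminate form.

Apply L'Hôpital's rule: differentiate numerator and denominator separately.
  f(x) = 3·x^3 + x^2   ⇒   f'(x) = 9·x^2 + 2·x
  g(x) = x^3   ⇒   g'(x) = 3·x^2
  lim(x→∞) f'(x)/g'(x) = lim(x→∞) (9·x^2 + 2·x)/(3·x^2)
  = 3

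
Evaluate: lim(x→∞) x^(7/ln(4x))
This is an exponential indeterminate form.

For exponential indeterminate forms, take the natural log:
  Let L = lim(x→∞) x^(7/ln(4x))
  Then ln(L) = lim(x→∞) [exponent × ln(base)]
  Evaluate using L'Hôpital or standard limits, then exponentiate.
  L = e^(7)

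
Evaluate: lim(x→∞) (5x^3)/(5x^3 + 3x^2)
This is an ∞/∞ indeterminate form.

Apply L'Hôpital's rule: differentiate numerator and denominator separately.
  f(x) = 5·x^3   ⇒   f'(x) = 15·x^2
  g(x) = 5·x^3 + 3·x^2   ⇒   g'(x) = 15·x^2 + 6·x
  lim(x→∞) f'(x)/g'(x) = lim(x→∞) (15·x^2)/(15·x^2 + 6·x)
  = 1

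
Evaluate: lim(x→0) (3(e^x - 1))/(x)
This is a 0/0 indeterminate form.

Apply L'Hôpital's rule: differentiate numerator and denominator separately.
  f(x) = 3·e^(x) - 3   ⇒   f'(x) = 3·e^(x)
  g(x) = x   ⇒   g'(x) = 1
  lim(x→0) f'(x)/g'(x) = lim(x→0) (3·e^(x))/(1)
  = 3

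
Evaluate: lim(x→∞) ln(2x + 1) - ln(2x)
This is an ∞-∞ indeterminate form.

Combine fractions or rationalize to convert ∞-∞ to 0/0 form:
  lim(x→∞) ln(2x + 1) - ln(2x) = 0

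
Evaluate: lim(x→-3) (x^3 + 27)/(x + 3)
This is a standard limit.

Factor or rationalize the expression:
  lim(x→-3) (x^3 + 27)/(x + 3) = 27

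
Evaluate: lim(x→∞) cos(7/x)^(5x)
This is an exponential indeterminate form.

For exponential indeterminate forms, take the natural log:
  Let L = lim(x→∞) cos(7/x)^(5x)
  Then ln(L) = lim(x→∞) [exponent × ln(base)]
  Evaluate using L'Hôpital or standard limits, then exponentiate.
  L = 1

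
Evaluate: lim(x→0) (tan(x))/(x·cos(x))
This is a 0/0 indeterminate form.

Apply L'Hôpital's rule: differentiate numerator and denominator separately.
  f(x) = tan(x)   ⇒   f'(x) = tan(x)^2 + 1
  g(x) = x·cos(x)   ⇒   g'(x) = -x·sin(x) + cos(x)
  lim(x→0) f'(x)/g'(x) = lim(x→0) (tan(x)^2 + 1)/(-x·sin(x) + cos(x))
  = 1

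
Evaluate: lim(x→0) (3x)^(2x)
This is an exponential indeterminate form.

For exponential indeterminate forms, take the natural log:
  Let L = lim(x→0) (3x)^(2x)
  Then ln(L) = lim(x→0) [exponent × ln(base)]
  Evaluate using L'Hôpital or standard limits, then exponentiate.
  L = 1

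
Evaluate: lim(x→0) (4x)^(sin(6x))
This is an exponential indeterminate form.

For exponential indeterminate forms, take the natural log:
  Let L = lim(x→0) (4x)^(sin(6x))
  Then ln(L) = lim(x→0) [exponent × ln(base)]
  Evaluate using L'Hôpital or standard limits, then exponentiate.
  L = 1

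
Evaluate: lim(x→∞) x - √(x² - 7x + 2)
This is an ∞-∞ indeterminate form.

Combine fractions or rationalize to convert ∞-∞ to 0/0 form:
  lim(x→∞) x - √(x² - 7x + 2) = 7/2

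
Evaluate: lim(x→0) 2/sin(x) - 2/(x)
This is an ∞-∞ indeterminate form.

Combine fractions or rationalize to convert ∞-∞ to 0/0 form:
  lim(x→0) 2/sin(x) - 2/(x) = 0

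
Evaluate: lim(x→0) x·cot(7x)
This is a 0·∞ indeterminate form.

Rewrite 0·∞ as a quotient (0/0 or ∞/∞ form), then apply L'Hôpital's rule:
  lim(x→0) x·cot(7x) = 1/7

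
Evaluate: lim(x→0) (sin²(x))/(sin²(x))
This is a 0/0 indeterminate form.

Apply L'Hôpital's rule: differentiate numerator and denominator separately.
  f(x) = sin(x)^2   ⇒   f'(x) = 2·sin(x)·cos(x)
  g(x) = sin(x)^2   ⇒   g'(x) = 2·sin(x)·cos(x)
  lim(x→0) f'(x)/g'(x) = lim(x→0) (2·sin(x)·cos(x))/(2·sin(x)·cos(x))
  = 1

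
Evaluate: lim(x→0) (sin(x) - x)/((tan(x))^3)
This is a 0/0 indeterminate form.

Apply L'Hôpital's rule: differentiate numerator and denominator separately.
  f(x) = -x + sin(x)   ⇒   f'(x) = cos(x) - 1
  g(x) = tan(x)^3   ⇒   g'(x) = (3·tan(x)^2 + 3)·tan(x)^2
  lim(x→0) f'(x)/g'(x) = lim(x→0) (cos(x) - 1)/((3·tan(x)^2 + 3)·tan(x)^2)
  = -1/6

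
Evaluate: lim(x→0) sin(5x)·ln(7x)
This is a 0·∞ indeterminate form.

Rewrite 0·∞ as a quotient (0/0 or ∞/∞ form), then apply L'Hôpital's rule:
  lim(x→0) sin(5x)·ln(7x) = 0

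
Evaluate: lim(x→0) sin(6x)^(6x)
This is an exponential indeterminate form.

For exponential indeterminate forms, take the natural log:
  Let L = lim(x→0) sin(6x)^(6x)
  Then ln(L) = lim(x→0) [exponent × ln(base)]
  Evaluate using L'Hôpital or standard limits, then exponentiate.
  L = 1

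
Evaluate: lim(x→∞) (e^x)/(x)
This is an ∞/∞ indeterminate form.

Apply L'Hôpital's rule: differentiate numerator and denominator separately.
  f(x) = e^(x)   ⇒   f'(x) = e^(x)
  g(x) = x   ⇒   g'(x) = 1
  lim(x→∞) f'(x)/g'(x) = lim(x→∞) (e^(x))/(1)
  = ∞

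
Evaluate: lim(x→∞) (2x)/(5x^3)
This is an ∞/∞ indeterminate form.

Apply L'Hôpital's rule: differentiate numerator and denominator separately.
  f(x) = 2·x   ⇒   f'(x) = 2
  g(x) = 5·x^3   ⇒   g'(x) = 15·x^2
  lim(x→∞) f'(x)/g'(x) = lim(x→∞) (2)/(15·x^2)
  = 0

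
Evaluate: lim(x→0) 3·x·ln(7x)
This is a 0·∞ indeterminate form.

Rewrite 0·∞ as a quotient (0/0 or ∞/∞ form), then apply L'Hôpital's rule:
  lim(x→0) 3·x·ln(7x) = 0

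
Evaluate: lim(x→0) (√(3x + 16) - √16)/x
This is a standard limit.

Factor or rationalize the expression:
  lim(x→0) (√(3x + 16) - √16)/x = 3/8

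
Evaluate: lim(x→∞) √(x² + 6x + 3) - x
This is an ∞-∞ indeterminate form.

Combine fractions or rationalize to convert ∞-∞ to 0/0 form:
  lim(x→∞) √(x² + 6x + 3) - x = 3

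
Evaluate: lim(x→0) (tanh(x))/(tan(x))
This is a 0/0 indeterminate form.

Apply L'Hôpital's rule: differentiate numerator and denominator separately.
  f(x) = tanh(x)   ⇒   f'(x) = 1 - tanh(x)^2
  g(x) = tan(x)   ⇒   g'(x) = tan(x)^2 + 1
  lim(x→0) f'(x)/g'(x) = lim(x→0) (1 - tanh(x)^2)/(tan(x)^2 + 1)
  = 1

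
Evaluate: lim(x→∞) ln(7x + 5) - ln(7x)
This is an ∞-∞ indeterminate form.

Combine fractions or rationalize to convert ∞-∞ to 0/0 form:
  lim(x→∞) ln(7x + 5) - ln(7x) = 0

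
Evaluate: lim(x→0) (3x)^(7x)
This is an exponential indeterminate form.

For exponential indeterminate forms, take the natural log:
  Let L = lim(x→0) (3x)^(7x)
  Then ln(L) = lim(x→0) [exponent × ln(base)]
  Evaluate using L'Hôpital or standard limits, then exponentiate.
  L = 1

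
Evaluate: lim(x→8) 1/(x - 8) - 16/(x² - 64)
This is an ∞-∞ indeterminate form.

Combine fractions or rationalize to convert ∞-∞ to 0/0 form:
  lim(x→8) 1/(x - 8) - 16/(x² - 64) = 1/16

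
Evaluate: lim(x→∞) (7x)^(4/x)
This is an exponential indeterminate form.

For exponential indeterminate forms, take the natural log:
  Let L = lim(x→∞) (7x)^(4/x)
  Then ln(L) = lim(x→∞) [exponent × ln(base)]
  Evaluate using L'Hôpital or standard limits, then exponentiate.
  L = 1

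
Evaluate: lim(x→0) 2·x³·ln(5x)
This is a 0·∞ indeterminate form.

Rewrite 0·∞ as a quotient (0/0 or ∞/∞ form), then apply L'Hôpital's rule:
  lim(x→0) 2·x³·ln(5x) = 0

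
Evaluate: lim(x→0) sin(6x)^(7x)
This is an exponential indeterminate form.

For exponential indeterminate forms, take the natural log:
  Let L = lim(x→0) sin(6x)^(7x)
  Then ln(L) = lim(x→0) [exponent × ln(base)]
  Evaluate using L'Hôpital or standard limits, then exponentiate.
  L = 1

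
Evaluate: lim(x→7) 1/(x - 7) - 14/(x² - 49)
This is an ∞-∞ indeterminate form.

Combine fractions or rationalize to convert ∞-∞ to 0/0 form:
  lim(x→7) 1/(x - 7) - 14/(x² - 49) = 1/14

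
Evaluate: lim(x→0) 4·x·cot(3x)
This is a 0·∞ indeterminate form.

Rewrite 0·∞ as a quotient (0/0 or ∞/∞ form), then apply L'Hôpital's rule:
  lim(x→0) 4·x·cot(3x) = 4/3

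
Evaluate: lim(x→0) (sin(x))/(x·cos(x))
This is a 0/0 indeterminate form.

Apply L'Hôpital's rule: differentiate numerator and denominator separately.
  f(x) = sin(x)   ⇒   f'(x) = cos(x)
  g(x) = x·cos(x)   ⇒   g'(x) = -x·sin(x) + cos(x)
  lim(x→0) f'(x)/g'(x) = lim(x→0) (cos(x))/(-x·sin(x) + cos(x))
  = 1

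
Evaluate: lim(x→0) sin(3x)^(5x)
This is an exponential indeterminate form.

For exponential indeterminate forms, take the natural log:
  Let L = lim(x→0) sin(3x)^(5x)
  Then ln(L) = lim(x→0) [exponent × ln(base)]
  Evaluate using L'Hôpital or standard limits, then exponentiate.
  L = 1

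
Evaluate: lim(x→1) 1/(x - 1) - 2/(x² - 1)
This is an ∞-∞ indeterminate form.

Combine fractions or rationalize to convert ∞-∞ to 0/0 form:
  lim(x→1) 1/(x - 1) - 2/(x² - 1) = 1/2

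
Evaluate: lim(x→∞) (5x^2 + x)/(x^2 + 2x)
This is an ∞/∞ indeterminate form.

Apply L'Hôpital's rule: differentiate numerator and denominator separately.
  f(x) = 5·x^2 + x   ⇒   f'(x) = 10·x + 1
  g(x) = x^2 + 2·x   ⇒   g'(x) = 2·x + 2
  lim(x→∞) f'(x)/g'(x) = lim(x→∞) (10·x + 1)/(2·x + 2)
  = 5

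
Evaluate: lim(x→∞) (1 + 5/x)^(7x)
This is an exponential indeterminate form.

For exponential indeterminate forms, take the natural log:
  Let L = lim(x→∞) (1 + 5/x)^(7x)
  Then ln(L) = lim(x→∞) [exponent × ln(base)]
  Evaluate using L'Hôpital or standard limits, then exponentiate.
  L = e^(35)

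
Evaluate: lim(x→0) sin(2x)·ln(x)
This is a 0·∞ indeterminate form.

Rewrite 0·∞ as a quotient (0/0 or ∞/∞ form), then apply L'Hôpital's rule:
  lim(x→0) sin(2x)·ln(x) = 0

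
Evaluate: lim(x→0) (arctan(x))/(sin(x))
This is a 0/0 indeterminate form.

Apply L'Hôpital's rule: differentiate numerator and denominator separately.
  f(x) = atan(x)   ⇒   f'(x) = 1/(x^2 + 1)
  g(x) = sin(x)   ⇒   g'(x) = cos(x)
  lim(x→0) f'(x)/g'(x) = lim(x→0) (1/(x^2 + 1))/(cos(x))
  = 1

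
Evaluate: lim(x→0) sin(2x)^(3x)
This is an exponential indeterminate form.

For exponential indeterminate forms, take the natural log:
  Let L = lim(x→0) sin(2x)^(3x)
  Then ln(L) = lim(x→0) [exponent × ln(base)]
  Evaluate using L'Hôpital or standard limits, then exponentiate.
  L = 1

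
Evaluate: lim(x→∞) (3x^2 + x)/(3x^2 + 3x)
This is an ∞/∞ indeterminate form.

Apply L'Hôpital's rule: differentiate numerator and denominator separately.
  f(x) = 3·x^2 + x   ⇒   f'(x) = 6·x + 1
  g(x) = 3·x^2 + 3·x   ⇒   g'(x) = 6·x + 3
  lim(x→∞) f'(x)/g'(x) = lim(x→∞) (6·x + 1)/(6·x + 3)
  = 1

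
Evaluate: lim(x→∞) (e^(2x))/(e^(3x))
This is an ∞/∞ indeterminate form.

Apply L'Hôpital's rule: differentiate numerator and denominator separately.
  f(x) = e^(2·x)   ⇒   f'(x) = 2·e^(2·x)
  g(x) = e^(3·x)   ⇒   g'(x) = 3·e^(3·x)
  lim(x→∞) f'(x)/g'(x) = lim(x→∞) (2·e^(2·x))/(3·e^(3·x))
  = 0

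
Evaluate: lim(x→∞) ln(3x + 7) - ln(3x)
This is an ∞-∞ indeterminate form.

Combine fractions or rationalize to convert ∞-∞ to 0/0 form:
  lim(x→∞) ln(3x + 7) - ln(3x) = 0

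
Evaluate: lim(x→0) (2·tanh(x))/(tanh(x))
This is a 0/0 indeterminate form.

Apply L'Hôpital's rule: differentiate numerator and denominator separately.
  f(x) = 2·tanh(x)   ⇒   f'(x) = 2 - 2·tanh(x)^2
  g(x) = tanh(x)   ⇒   g'(x) = 1 - tanh(x)^2
  lim(x→0) f'(x)/g'(x) = lim(x→0) (2 - 2·tanh(x)^2)/(1 - tanh(x)^2)
  = 2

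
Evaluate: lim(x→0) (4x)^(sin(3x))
This is an exponential indeterminate form.

For exponential indeterminate forms, take the natural log:
  Let L = lim(x→0) (4x)^(sin(3x))
  Then ln(L) = lim(x→0) [exponent × ln(base)]
  Evaluate using L'Hôpital or standard limits, then exponentiate.
  L = 1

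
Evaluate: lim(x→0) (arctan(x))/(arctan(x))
This is a 0/0 indeterminate form.

Apply L'Hôpital's rule: differentiate numerator and denominator separately.
  f(x) = atan(x)   ⇒   f'(x) = 1/(x^2 + 1)
  g(x) = atan(x)   ⇒   g'(x) = 1/(x^2 + 1)
  lim(x→0) f'(x)/g'(x) = lim(x→0) (1/(x^2 + 1))/(1/(x^2 + 1))
  = 1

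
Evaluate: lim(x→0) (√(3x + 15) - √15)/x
This is a standard limit.

Factor or rationalize the expression:
  lim(x→0) (√(3x + 15) - √15)/x = sqrt(15)/10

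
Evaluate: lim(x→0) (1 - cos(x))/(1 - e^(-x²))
This is a 0/0 indeterminate form.

Apply L'Hôpital's rule: differentiate numerator and denominator separately.
  f(x) = 1 - cos(x)   ⇒   f'(x) = sin(x)
  g(x) = 1 - e^(-x^2)   ⇒   g'(x) = 2·x·e^(-x^2)
  lim(x→0) f'(x)/g'(x) = lim(x→0) (sin(x))/(2·x·e^(-x^2))
  = 1/2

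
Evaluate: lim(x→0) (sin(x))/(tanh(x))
This is a 0/0 indeterminate form.

Apply L'Hôpital's rule: differentiate numerator and denominator separately.
  f(x) = sin(x)   ⇒   f'(x) = cos(x)
  g(x) = tanh(x)   ⇒   g'(x) = 1 - tanh(x)^2
  lim(x→0) f'(x)/g'(x) = lim(x→0) (cos(x))/(1 - tanh(x)^2)
  = 1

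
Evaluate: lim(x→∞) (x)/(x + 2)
This is an ∞/∞ indeterminate form.

Apply L'Hôpital's rule: differentiate numerator and denominator separately.
  f(x) = x   ⇒   f'(x) = 1
  g(x) = x + 2   ⇒   g'(x) = 1
  lim(x→∞) f'(x)/g'(x) = lim(x→∞) (1)/(1)
  = 1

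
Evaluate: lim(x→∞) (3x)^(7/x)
This is an exponential indeterminate form.

For exponential indeterminate forms, take the natural log:
  Let L = lim(x→∞) (3x)^(7/x)
  Then ln(L) = lim(x→∞) [exponent × ln(base)]
  Evaluate using L'Hôpital or standard limits, then exponentiate.
  L = 1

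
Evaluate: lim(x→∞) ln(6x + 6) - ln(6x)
This is an ∞-∞ indeterminate form.

Combine fractions or rationalize to convert ∞-∞ to 0/0 form:
  lim(x→∞) ln(6x + 6) - ln(6x) = 0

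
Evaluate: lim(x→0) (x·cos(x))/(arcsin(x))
This is a 0/0 indeterminate form.

Apply L'Hôpital's rule: differentiate numerator and denominator separately.
  f(x) = x·cos(x)   ⇒   f'(x) = -x·sin(x) + cos(x)
  g(x) = asin(x)   ⇒   g'(x) = 1/sqrt(1 - x^2)
  lim(x→0) f'(x)/g'(x) = lim(x→0) (-x·sin(x) + cos(x))/(1/sqrt(1 - x^2))
  = 1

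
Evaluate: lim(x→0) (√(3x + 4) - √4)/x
This is a standard limit.

Factor or rationalize the expression:
  lim(x→0) (√(3x + 4) - √4)/x = 3/4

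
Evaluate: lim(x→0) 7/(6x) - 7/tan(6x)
This is an ∞-∞ indeterminate form.

Combine fractions or rationalize to convert ∞-∞ to 0/0 form:
  lim(x→0) 7/(6x) - 7/tan(6x) = 0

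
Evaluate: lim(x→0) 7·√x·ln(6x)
This is a 0·∞ indeterminate form.

Rewrite 0·∞ as a quotient (0/0 or ∞/∞ form), then apply L'Hôpital's rule:
  lim(x→0) 7·√x·ln(6x) = 0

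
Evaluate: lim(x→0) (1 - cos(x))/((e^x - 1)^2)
This is a 0/0 indeterminate form.

Apply L'Hôpital's rule: differentiate numerator and denominator separately.
  f(x) = 1 - cos(x)   ⇒   f'(x) = sin(x)
  g(x) = (e^(x) - 1)^2   ⇒   g'(x) = 2·(e^(x) - 1)·e^(x)
  lim(x→0) f'(x)/g'(x) = lim(x→0) (sin(x))/(2·(e^(x) - 1)·e^(x))
  = 1/2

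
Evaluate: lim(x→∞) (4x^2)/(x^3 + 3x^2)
This is an ∞/∞ indeterminate form.

Apply L'Hôpital's rule: differentiate numerator and denominator separately.
  f(x) = 4·x^2   ⇒   f'(x) = 8·x
  g(x) = x^3 + 3·x^2   ⇒   g'(x) = 3·x^2 + 6·x
  lim(x→∞) f'(x)/g'(x) = lim(x→∞) (8·x)/(3·x^2 + 6·x)
  = 0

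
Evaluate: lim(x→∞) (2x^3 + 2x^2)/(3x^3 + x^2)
This is an ∞/∞ indeterminate form.

Apply L'Hôpital's rule: differentiate numerator and denominator separately.
  f(x) = 2·x^3 + 2·x^2   ⇒   f'(x) = 6·x^2 + 4·x
  g(x) = 3·x^3 + x^2   ⇒   g'(x) = 9·x^2 + 2·x
  lim(x→∞) f'(x)/g'(x) = lim(x→∞) (6·x^2 + 4·x)/(9·x^2 + 2·x)
  = 2/3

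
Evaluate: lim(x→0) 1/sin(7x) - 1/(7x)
This is an ∞-∞ indeterminate form.

Combine fractions or rationalize to convert ∞-∞ to 0/0 form:
  lim(x→0) 1/sin(7x) - 1/(7x) = 0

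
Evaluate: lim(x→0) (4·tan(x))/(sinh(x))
This is a 0/0 indeterminate form.

Apply L'Hôpital's rule: differentiate numerator and denominator separately.
  f(x) = 4·tan(x)   ⇒   f'(x) = 4·tan(x)^2 + 4
  g(x) = sinh(x)   ⇒   g'(x) = cosh(x)
  lim(x→0) f'(x)/g'(x) = lim(x→0) (4·tan(x)^2 + 4)/(cosh(x))
  = 4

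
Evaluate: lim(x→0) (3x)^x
This is an exponential indeterminate form.

For exponential indeterminate forms, take the natural log:
  Let L = lim(x→0) (3x)^x
  Then ln(L) = lim(x→0) [exponent × ln(base)]
  Evaluate using L'Hôpital or standard limits, then exponentiate.
  L = 1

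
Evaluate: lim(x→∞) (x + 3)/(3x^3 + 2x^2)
This is an ∞/∞ indeterminate form.

Apply L'Hôpital's rule: differentiate numerator and denominator separately.
  f(x) = x + 3   ⇒   f'(x) = 1
  g(x) = 3·x^3 + 2·x^2   ⇒   g'(x) = 9·x^2 + 4·x
  lim(x→∞) f'(x)/g'(x) = lim(x→∞) (1)/(9·x^2 + 4·x)
  = 0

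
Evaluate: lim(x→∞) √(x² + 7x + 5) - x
This is an ∞-∞ indeterminate form.

Combine fractions or rationalize to convert ∞-∞ to 0/0 form:
  lim(x→∞) √(x² + 7x + 5) - x = 7/2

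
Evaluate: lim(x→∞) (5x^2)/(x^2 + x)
This is an ∞/∞ indeterminate form.

Apply L'Hôpital's rule: differentiate numerator and denominator separately.
  f(x) = 5·x^2   ⇒   f'(x) = 10·x
  g(x) = x^2 + x   ⇒   g'(x) = 2·x + 1
  lim(x→∞) f'(x)/g'(x) = lim(x→∞) (10·x)/(2·x + 1)
  = 5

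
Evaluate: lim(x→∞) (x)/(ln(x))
This is an ∞/∞ indeterminate form.

Apply L'Hôpital's rule: differentiate numerator and denominator separately.
  f(x) = x   ⇒   f'(x) = 1
  g(x) = ln(x)   ⇒   g'(x) = 1/x
  lim(x→∞) f'(x)/g'(x) = lim(x→∞) (1)/(1/x)
  = ∞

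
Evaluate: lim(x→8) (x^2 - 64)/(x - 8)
This is a standard limit.

Factor or rationalize the expression:
  lim(x→8) (x^2 - 64)/(x - 8) = 16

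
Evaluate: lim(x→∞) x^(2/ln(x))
This is an exponential indeterminate form.

For exponential indeterminate forms, take the natural log:
  Let L = lim(x→∞) x^(2/ln(x))
  Then ln(L) = lim(x→∞) [exponent × ln(base)]
  Evaluate using L'Hôpital or standard limits, then exponentiate.
  L = e²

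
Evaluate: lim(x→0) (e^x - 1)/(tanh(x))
This is a 0/0 indeterminate form.

Apply L'Hôpital's rule: differentiate numerator and denominator separately.
  f(x) = e^(x) - 1   ⇒   f'(x) = e^(x)
  g(x) = tanh(x)   ⇒   g'(x) = 1 - tanh(x)^2
  lim(x→0) f'(x)/g'(x) = lim(x→0) (e^(x))/(1 - tanh(x)^2)
  = 1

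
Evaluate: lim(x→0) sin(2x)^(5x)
This is an exponential indeterminate form.

For exponential indeterminate forms, take the natural log:
  Let L = lim(x→0) sin(2x)^(5x)
  Then ln(L) = lim(x→0) [exponent × ln(base)]
  Evaluate using L'Hôpital or standard limits, then exponentiate.
  L = 1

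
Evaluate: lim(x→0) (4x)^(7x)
This is an exponential indeterminate form.

For exponential indeterminate forms, take the natural log:
  Let L = lim(x→0) (4x)^(7x)
  Then ln(L) = lim(x→0) [exponent × ln(base)]
  Evaluate using L'Hôpital or standard limits, then exponentiate.
  L = 1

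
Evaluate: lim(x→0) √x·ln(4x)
This is a 0·∞ indeterminate form.

Rewrite 0·∞ as a quotient (0/0 or ∞/∞ form), then apply L'Hôpital's rule:
  lim(x→0) √x·ln(4x) = 0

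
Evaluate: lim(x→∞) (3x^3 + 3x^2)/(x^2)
This is an ∞/∞ indeterminate form.

Apply L'Hôpital's rule: differentiate numerator and denominator separately.
  f(x) = 3·x^3 + 3·x^2   ⇒   f'(x) = 9·x^2 + 6·x
  g(x) = x^2   ⇒   g'(x) = 2·x
  lim(x→∞) f'(x)/g'(x) = lim(x→∞) (9·x^2 + 6·x)/(2·x)
  = ∞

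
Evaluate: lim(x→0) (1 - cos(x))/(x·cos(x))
This is a 0/0 indeterminate form.

Apply L'Hôpital's rule: differentiate numerator and denominator separately.
  f(x) = 1 - cos(x)   ⇒   f'(x) = sin(x)
  g(x) = x·cos(x)   ⇒   g'(x) = -x·sin(x) + cos(x)
  lim(x→0) f'(x)/g'(x) = lim(x→0) (sin(x))/(-x·sin(x) + cos(x))
  = 0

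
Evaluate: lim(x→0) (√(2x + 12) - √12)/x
This is a standard limit.

Factor or rationalize the expression:
  lim(x→0) (√(2x + 12) - √12)/x = sqrt(3)/6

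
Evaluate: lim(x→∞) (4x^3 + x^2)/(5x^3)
This is an ∞/∞ indeterminate form.

Apply L'Hôpital's rule: differentiate numerator and denominator separately.
  f(x) = 4·x^3 + x^2   ⇒   f'(x) = 12·x^2 + 2·x
  g(x) = 5·x^3   ⇒   g'(x) = 15·x^2
  lim(x→∞) f'(x)/g'(x) = lim(x→∞) (12·x^2 + 2·x)/(15·x^2)
  = 4/5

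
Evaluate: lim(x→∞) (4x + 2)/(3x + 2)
This is an ∞/∞ indeterminate form.

Apply L'Hôpital's rule: differentiate numerator and denominator separately.
  f(x) = 4·x + 2   ⇒   f'(x) = 4
  g(x) = 3·x + 2   ⇒   g'(x) = 3
  lim(x→∞) f'(x)/g'(x) = lim(x→∞) (4)/(3)
  = 4/3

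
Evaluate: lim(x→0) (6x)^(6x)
This is an exponential indeterminate form.

For exponential indeterminate forms, take the natural log:
  Let L = lim(x→0) (6x)^(6x)
  Then ln(L) = lim(x→0) [exponent × ln(base)]
  Evaluate using L'Hôpital or standard limits, then exponentiate.
  L = 1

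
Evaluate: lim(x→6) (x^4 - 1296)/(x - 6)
This is a standard limit.

Factor or rationalize the expression:
  lim(x→6) (x^4 - 1296)/(x - 6) = 864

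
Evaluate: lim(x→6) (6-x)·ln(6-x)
This is a 0·∞ indeterminate form.

Rewrite 0·∞ as a quotient (0/0 or ∞/∞ form), then apply L'Hôpital's rule:
  lim(x→6) (6-x)·ln(6-x) = 0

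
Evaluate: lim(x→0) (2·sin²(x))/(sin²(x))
This is a 0/0 indeterminate form.

Apply L'Hôpital's rule: differentiate numerator and denominator separately.
  f(x) = 2·sin(x)^2   ⇒   f'(x) = 4·sin(x)·cos(x)
  g(x) = sin(x)^2   ⇒   g'(x) = 2·sin(x)·cos(x)
  lim(x→0) f'(x)/g'(x) = lim(x→0) (4·sin(x)·cos(x))/(2·sin(x)·cos(x))
  = 2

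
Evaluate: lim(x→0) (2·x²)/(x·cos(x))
This is a 0/0 indeterminate form.

Apply L'Hôpital's rule: differentiate numerator and denominator separately.
  f(x) = 2·x^2   ⇒   f'(x) = 4·x
  g(x) = x·cos(x)   ⇒   g'(x) = -x·sin(x) + cos(x)
  lim(x→0) f'(x)/g'(x) = lim(x→0) (4·x)/(-x·sin(x) + cos(x))
  = 0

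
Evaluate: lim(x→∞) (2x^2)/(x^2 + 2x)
This is an ∞/∞ indeterminate form.

Apply L'Hôpital's rule: differentiate numerator and denominator separately.
  f(x) = 2·x^2   ⇒   f'(x) = 4·x
  g(x) = x^2 + 2·x   ⇒   g'(x) = 2·x + 2
  lim(x→∞) f'(x)/g'(x) = lim(x→∞) (4·x)/(2·x + 2)
  = 2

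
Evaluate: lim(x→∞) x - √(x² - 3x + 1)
This is an ∞-∞ indeterminate form.

Combine fractions or rationalize to convert ∞-∞ to 0/0 form:
  lim(x→∞) x - √(x² - 3x + 1) = 3/2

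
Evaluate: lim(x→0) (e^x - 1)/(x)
This is a 0/0 indeterminate form.

Apply L'Hôpital's rule: differentiate numerator and denominator separately.
  f(x) = e^(x) - 1   ⇒   f'(x) = e^(x)
  g(x) = x   ⇒   g'(x) = 1
  lim(x→0) f'(x)/g'(x) = lim(x→0) (e^(x))/(1)
  = 1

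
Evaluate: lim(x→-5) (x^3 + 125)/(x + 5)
This is a standard limit.

Factor or rationalize the expression:
  lim(x→-5) (x^3 + 125)/(x + 5) = 75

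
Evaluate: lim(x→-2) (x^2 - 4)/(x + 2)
This is a standard limit.

Factor or rationalize the expression:
  lim(x→-2) (x^2 - 4)/(x + 2) = -4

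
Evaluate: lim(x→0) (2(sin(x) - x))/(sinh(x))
This is a 0/0 indeterminate form.

Apply L'Hôpital's rule: differentiate numerator and denominator separately.
  f(x) = -2·x + 2·sin(x)   ⇒   f'(x) = 2·cos(x) - 2
  g(x) = sinh(x)   ⇒   g'(x) = cosh(x)
  lim(x→0) f'(x)/g'(x) = lim(x→0) (2·cos(x) - 2)/(cosh(x))
  = 0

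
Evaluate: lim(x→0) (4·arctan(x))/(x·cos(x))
This is a 0/0 indeterminate form.

Apply L'Hôpital's rule: differentiate numerator and denominator separately.
  f(x) = 4·atan(x)   ⇒   f'(x) = 4/(x^2 + 1)
  g(x) = x·cos(x)   ⇒   g'(x) = -x·sin(x) + cos(x)
  lim(x→0) f'(x)/g'(x) = lim(x→0) (4/(x^2 + 1))/(-x·sin(x) + cos(x))
  = 4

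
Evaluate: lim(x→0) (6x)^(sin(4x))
This is an exponential indeterminate form.

For exponential indeterminate forms, take the natural log:
  Let L = lim(x→0) (6x)^(sin(4x))
  Then ln(L) = lim(x→0) [exponent × ln(base)]
  Evaluate using L'Hôpital or standard limits, then exponentiate.
  L = 1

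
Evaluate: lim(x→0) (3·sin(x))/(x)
This is a 0/0 indeterminate form.

Apply L'Hôpital's rule: differentiate numerator and denominator separately.
  f(x) = 3·sin(x)   ⇒   f'(x) = 3·cos(x)
  g(x) = x   ⇒   g'(x) = 1
  lim(x→0) f'(x)/g'(x) = lim(x→0) (3·cos(x))/(1)
  = 3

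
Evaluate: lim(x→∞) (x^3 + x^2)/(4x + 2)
This is an ∞/∞ indeterminate form.

Apply L'Hôpital's rule: differentiate numerator and denominator separately.
  f(x) = x^3 + x^2   ⇒   f'(x) = 3·x^2 + 2·x
  g(x) = 4·x + 2   ⇒   g'(x) = 4
  lim(x→∞) f'(x)/g'(x) = lim(x→∞) (3·x^2 + 2·x)/(4)
  = ∞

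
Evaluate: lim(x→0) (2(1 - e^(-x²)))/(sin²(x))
This is a 0/0 indeterminate form.

Apply L'Hôpital's rule: differentiate numerator and denominator separately.
  f(x) = 2 - 2·e^(-x^2)   ⇒   f'(x) = 4·x·e^(-x^2)
  g(x) = sin(x)^2   ⇒   g'(x) = 2·sin(x)·cos(x)
  lim(x→0) f'(x)/g'(x) = lim(x→0) (4·x·e^(-x^2))/(2·sin(x)·cos(x))
  = 2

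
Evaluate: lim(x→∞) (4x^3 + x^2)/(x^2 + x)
This is an ∞/∞ indeterminate form.

Apply L'Hôpital's rule: differentiate numerator and denominator separately.
  f(x) = 4·x^3 + x^2   ⇒   f'(x) = 12·x^2 + 2·x
  g(x) = x^2 + x   ⇒   g'(x) = 2·x + 1
  lim(x→∞) f'(x)/g'(x) = lim(x→∞) (12·x^2 + 2·x)/(2·x + 1)
  = ∞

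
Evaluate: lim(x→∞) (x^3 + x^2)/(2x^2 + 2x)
This is an ∞/∞ indeterminate form.

Apply L'Hôpital's rule: differentiate numerator and denominator separately.
  f(x) = x^3 + x^2   ⇒   f'(x) = 3·x^2 + 2·x
  g(x) = 2·x^2 + 2·x   ⇒   g'(x) = 4·x + 2
  lim(x→∞) f'(x)/g'(x) = lim(x→∞) (3·x^2 + 2·x)/(4·x + 2)
  = ∞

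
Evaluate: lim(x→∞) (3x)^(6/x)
This is an exponential indeterminate form.

For exponential indeterminate forms, take the natural log:
  Let L = lim(x→∞) (3x)^(6/x)
  Then ln(L) = lim(x→∞) [exponent × ln(base)]
  Evaluate using L'Hôpital or standard limits, then exponentiate.
  L = 1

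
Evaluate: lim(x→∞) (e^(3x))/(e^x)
This is an ∞/∞ indeterminate form.

Apply L'Hôpital's rule: differentiate numerator and denominator separately.
  f(x) = e^(3·x)   ⇒   f'(x) = 3·e^(3·x)
  g(x) = e^(x)   ⇒   g'(x) = e^(x)
  lim(x→∞) f'(x)/g'(x) = lim(x→∞) (3·e^(3·x))/(e^(x))
  = ∞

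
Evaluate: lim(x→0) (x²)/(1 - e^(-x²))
This is a 0/0 indeterminate form.

Apply L'Hôpital's rule: differentiate numerator and denominator separately.
  f(x) = x^2   ⇒   f'(x) = 2·x
  g(x) = 1 - e^(-x^2)   ⇒   g'(x) = 2·x·e^(-x^2)
  lim(x→0) f'(x)/g'(x) = lim(x→0) (2·x)/(2·x·e^(-x^2))
  = 1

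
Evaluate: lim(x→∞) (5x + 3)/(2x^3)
This is an ∞/∞ indeterminate form.

Apply L'Hôpital's rule: differentiate numerator and denominator separately.
  f(x) = 5·x + 3   ⇒   f'(x) = 5
  g(x) = 2·x^3   ⇒   g'(x) = 6·x^2
  lim(x→∞) f'(x)/g'(x) = lim(x→∞) (5)/(6·x^2)
  = 0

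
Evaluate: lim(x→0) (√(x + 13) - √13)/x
This is a standard limit.

Factor or rationalize the expression:
  lim(x→0) (√(x + 13) - √13)/x = sqrt(13)/26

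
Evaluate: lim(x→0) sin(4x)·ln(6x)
This is a 0·∞ indeterminate form.

Rewrite 0·∞ as a quotient (0/0 or ∞/∞ form), then apply L'Hôpital's rule:
  lim(x→0) sin(4x)·ln(6x) = 0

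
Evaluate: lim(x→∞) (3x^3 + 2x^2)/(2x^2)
This is an ∞/∞ indeterminate form.

Apply L'Hôpital's rule: differentiate numerator and denominator separately.
  f(x) = 3·x^3 + 2·x^2   ⇒   f'(x) = 9·x^2 + 4·x
  g(x) = 2·x^2   ⇒   g'(x) = 4·x
  lim(x→∞) f'(x)/g'(x) = lim(x→∞) (9·x^2 + 4·x)/(4·x)
  = ∞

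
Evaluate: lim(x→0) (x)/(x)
This is a 0/0 indeterminate form.

Apply L'Hôpital's rule: differentiate numerator and denominator separately.
  f(x) = x   ⇒   f'(x) = 1
  g(x) = x   ⇒   g'(x) = 1
  lim(x→0) f'(x)/g'(x) = lim(x→0) (1)/(1)
  = 1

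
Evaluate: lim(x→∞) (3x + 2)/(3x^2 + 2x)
This is an ∞/∞ indeterminate form.

Apply L'Hôpital's rule: differentiate numerator and denominator separately.
  f(x) = 3·x + 2   ⇒   f'(x) = 3
  g(x) = 3·x^2 + 2·x   ⇒   g'(x) = 6·x + 2
  lim(x→∞) f'(x)/g'(x) = lim(x→∞) (3)/(6·x + 2)
  = 0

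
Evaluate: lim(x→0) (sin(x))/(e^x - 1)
This is a 0/0 indeterminate form.

Apply L'Hôpital's rule: differentiate numerator and denominator separately.
  f(x) = sin(x)   ⇒   f'(x) = cos(x)
  g(x) = e^(x) - 1   ⇒   g'(x) = e^(x)
  lim(x→0) f'(x)/g'(x) = lim(x→0) (cos(x))/(e^(x))
  = 1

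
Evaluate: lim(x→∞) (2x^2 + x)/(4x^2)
This is an ∞/∞ indeterminate form.

Apply L'Hôpital's rule: differentiate numerator and denominator separately.
  f(x) = 2·x^2 + x   ⇒   f'(x) = 4·x + 1
  g(x) = 4·x^2   ⇒   g'(x) = 8·x
  lim(x→∞) f'(x)/g'(x) = lim(x→∞) (4·x + 1)/(8·x)
  = 1/2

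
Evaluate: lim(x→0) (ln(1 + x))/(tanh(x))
This is a 0/0 indeterminate form.

Apply L'Hôpital's rule: differentiate numerator and denominator separately.
  f(x) = ln(x + 1)   ⇒   f'(x) = 1/(x + 1)
  g(x) = tanh(x)   ⇒   g'(x) = 1 - tanh(x)^2
  lim(x→0) f'(x)/g'(x) = lim(x→0) (1/(x + 1))/(1 - tanh(x)^2)
  = 1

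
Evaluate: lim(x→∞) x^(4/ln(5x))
This is an exponential indeterminate form.

For exponential indeterminate forms, take the natural log:
  Let L = lim(x→∞) x^(4/ln(5x))
  Then ln(L) = lim(x→∞) [exponent × ln(base)]
  Evaluate using L'Hôpital or standard limits, then exponentiate.
  L = e^(4)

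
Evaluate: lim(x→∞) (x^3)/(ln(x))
This is an ∞/∞ indeterminate form.

Apply L'Hôpital's rule: differentiate numerator and denominator separately.
  f(x) = x^3   ⇒   f'(x) = 3·x^2
  g(x) = ln(x)   ⇒   g'(x) = 1/x
  lim(x→∞) f'(x)/g'(x) = lim(x→∞) (3·x^2)/(1/x)
  = ∞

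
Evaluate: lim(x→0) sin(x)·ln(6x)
This is a 0·∞ indeterminate form.

Rewrite 0·∞ as a quotient (0/0 or ∞/∞ form), then apply L'Hôpital's rule:
  lim(x→0) sin(x)·ln(6x) = 0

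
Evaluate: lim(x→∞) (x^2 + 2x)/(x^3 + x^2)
This is an ∞/∞ indeterminate form.

Apply L'Hôpital's rule: differentiate numerator and denominator separately.
  f(x) = x^2 + 2·x   ⇒   f'(x) = 2·x + 2
  g(x) = x^3 + x^2   ⇒   g'(x) = 3·x^2 + 2·x
  lim(x→∞) f'(x)/g'(x) = lim(x→∞) (2·x + 2)/(3·x^2 + 2·x)
  = 0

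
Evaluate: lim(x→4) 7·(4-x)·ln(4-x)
This is a 0·∞ indeterminate form.

Rewrite 0·∞ as a quotient (0/0 or ∞/∞ form), then apply L'Hôpital's rule:
  lim(x→4) 7·(4-x)·ln(4-x) = 0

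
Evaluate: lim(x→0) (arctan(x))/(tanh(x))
This is a 0/0 indeterminate form.

Apply L'Hôpital's rule: differentiate numerator and denominator separately.
  f(x) = atan(x)   ⇒   f'(x) = 1/(x^2 + 1)
  g(x) = tanh(x)   ⇒   g'(x) = 1 - tanh(x)^2
  lim(x→0) f'(x)/g'(x) = lim(x→0) (1/(x^2 + 1))/(1 - tanh(x)^2)
  = 1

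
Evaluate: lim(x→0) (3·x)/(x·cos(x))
This is a 0/0 indeterminate form.

Apply L'Hôpital's rule: differentiate numerator and denominator separately.
  f(x) = 3·x   ⇒   f'(x) = 3
  g(x) = x·cos(x)   ⇒   g'(x) = -x·sin(x) + cos(x)
  lim(x→0) f'(x)/g'(x) = lim(x→0) (3)/(-x·sin(x) + cos(x))
  = 3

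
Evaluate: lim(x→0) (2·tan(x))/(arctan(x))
This is a 0/0 indeterminate form.

Apply L'Hôpital's rule: differentiate numerator and denominator separately.
  f(x) = 2·tan(x)   ⇒   f'(x) = 2·tan(x)^2 + 2
  g(x) = atan(x)   ⇒   g'(x) = 1/(x^2 + 1)
  lim(x→0) f'(x)/g'(x) = lim(x→0) (2·tan(x)^2 + 2)/(1/(x^2 + 1))
  = 2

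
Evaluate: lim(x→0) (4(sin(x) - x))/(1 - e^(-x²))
This is a 0/0 indeterminate form.

Apply L'Hôpital's rule: differentiate numerator and denominator separately.
  f(x) = -4·x + 4·sin(x)   ⇒   f'(x) = 4·cos(x) - 4
  g(x) = 1 - e^(-x^2)   ⇒   g'(x) = 2·x·e^(-x^2)
  lim(x→0) f'(x)/g'(x) = lim(x→0) (4·cos(x) - 4)/(2·x·e^(-x^2))
  = 0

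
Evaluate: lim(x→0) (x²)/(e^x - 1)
This is a 0/0 indeterminate form.

Apply L'Hôpital's rule: differentiate numerator and denominator separately.
  f(x) = x^2   ⇒   f'(x) = 2·x
  g(x) = e^(x) - 1   ⇒   g'(x) = e^(x)
  lim(x→0) f'(x)/g'(x) = lim(x→0) (2·x)/(e^(x))
  = 0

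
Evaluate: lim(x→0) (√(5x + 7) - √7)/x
This is a standard limit.

Factor or rationalize the expression:
  lim(x→0) (√(5x + 7) - √7)/x = 5·sqrt(7)/14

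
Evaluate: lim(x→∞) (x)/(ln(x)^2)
This is an ∞/∞ indeterminate form.

Apply L'Hôpital's rule: differentiate numerator and denominator separately.
  f(x) = x   ⇒   f'(x) = 1
  g(x) = ln(x)^2   ⇒   g'(x) = 2·ln(x)/x
  lim(x→∞) f'(x)/g'(x) = lim(x→∞) (1)/(2·ln(x)/x)
  = ∞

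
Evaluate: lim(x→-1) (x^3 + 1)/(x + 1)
This is a standard limit.

Factor or rationalize the expression:
  lim(x→-1) (x^3 + 1)/(x + 1) = 3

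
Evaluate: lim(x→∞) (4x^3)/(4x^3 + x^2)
This is an ∞/∞ indeterminate form.

Apply L'Hôpital's rule: differentiate numerator and denominator separately.
  f(x) = 4·x^3   ⇒   f'(x) = 12·x^2
  g(x) = 4·x^3 + x^2   ⇒   g'(x) = 12·x^2 + 2·x
  lim(x→∞) f'(x)/g'(x) = lim(x→∞) (12·x^2)/(12·x^2 + 2·x)
  = 1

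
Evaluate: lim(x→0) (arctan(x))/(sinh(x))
This is a 0/0 indeterminate form.

Apply L'Hôpital's rule: differentiate numerator and denominator separately.
  f(x) = atan(x)   ⇒   f'(x) = 1/(x^2 + 1)
  g(x) = sinh(x)   ⇒   g'(x) = cosh(x)
  lim(x→0) f'(x)/g'(x) = lim(x→0) (1/(x^2 + 1))/(cosh(x))
  = 1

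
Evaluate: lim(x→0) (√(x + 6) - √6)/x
This is a standard limit.

Factor or rationalize the expression:
  lim(x→0) (√(x + 6) - √6)/x = sqrt(6)/12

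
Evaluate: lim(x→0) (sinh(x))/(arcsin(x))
This is a 0/0 indeterminate form.

Apply L'Hôpital's rule: differentiate numerator and denominator separately.
  f(x) = sinh(x)   ⇒   f'(x) = cosh(x)
  g(x) = asin(x)   ⇒   g'(x) = 1/sqrt(1 - x^2)
  lim(x→0) f'(x)/g'(x) = lim(x→0) (cosh(x))/(1/sqrt(1 - x^2))
  = 1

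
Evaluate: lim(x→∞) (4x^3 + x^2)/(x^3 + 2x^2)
This is an ∞/∞ indeterminate form.

Apply L'Hôpital's rule: differentiate numerator and denominator separately.
  f(x) = 4·x^3 + x^2   ⇒   f'(x) = 12·x^2 + 2·x
  g(x) = x^3 + 2·x^2   ⇒   g'(x) = 3·x^2 + 4·x
  lim(x→∞) f'(x)/g'(x) = lim(x→∞) (12·x^2 + 2·x)/(3·x^2 + 4·x)
  = 4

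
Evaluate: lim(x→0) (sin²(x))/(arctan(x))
This is a 0/0 indeterminate form.

Apply L'Hôpital's rule: differentiate numerator and denominator separately.
  f(x) = sin(x)^2   ⇒   f'(x) = 2·sin(x)·cos(x)
  g(x) = atan(x)   ⇒   g'(x) = 1/(x^2 + 1)
  lim(x→0) f'(x)/g'(x) = lim(x→0) (2·sin(x)·cos(x))/(1/(x^2 + 1))
  = 0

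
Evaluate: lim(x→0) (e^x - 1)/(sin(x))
This is a 0/0 indeterminate form.

Apply L'Hôpital's rule: differentiate numerator and denominator separately.
  f(x) = e^(x) - 1   ⇒   f'(x) = e^(x)
  g(x) = sin(x)   ⇒   g'(x) = cos(x)
  lim(x→0) f'(x)/g'(x) = lim(x→0) (e^(x))/(cos(x))
  = 1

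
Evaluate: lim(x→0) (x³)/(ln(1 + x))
This is a 0/0 indeterminate form.

Apply L'Hôpital's rule: differentiate numerator and denominator separately.
  f(x) = x^3   ⇒   f'(x) = 3·x^2
  g(x) = ln(x + 1)   ⇒   g'(x) = 1/(x + 1)
  lim(x→0) f'(x)/g'(x) = lim(x→0) (3·x^2)/(1/(x + 1))
  = 0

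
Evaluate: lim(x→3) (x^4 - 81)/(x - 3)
This is a standard limit.

Factor or rationalize the expression:
  lim(x→3) (x^4 - 81)/(x - 3) = 108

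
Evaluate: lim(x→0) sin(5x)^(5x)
This is an exponential indeterminate form.

For exponential indeterminate forms, take the natural log:
  Let L = lim(x→0) sin(5x)^(5x)
  Then ln(L) = lim(x→0) [exponent × ln(base)]
  Evaluate using L'Hôpital or standard limits, then exponentiate.
  L = 1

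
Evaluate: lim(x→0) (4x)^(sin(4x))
This is an exponential indeterminate form.

For exponential indeterminate forms, take the natural log:
  Let L = lim(x→0) (4x)^(sin(4x))
  Then ln(L) = lim(x→0) [exponent × ln(base)]
  Evaluate using L'Hôpital or standard limits, then exponentiate.
  L = 1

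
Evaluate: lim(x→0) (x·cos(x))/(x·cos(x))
This is a 0/0 indeterminate form.

Apply L'Hôpital's rule: differentiate numerator and denominator separately.
  f(x) = x·cos(x)   ⇒   f'(x) = -x·sin(x) + cos(x)
  g(x) = x·cos(x)   ⇒   g'(x) = -x·sin(x) + cos(x)
  lim(x→0) f'(x)/g'(x) = lim(x→0) (-x·sin(x) + cos(x))/(-x·sin(x) + cos(x))
  = 1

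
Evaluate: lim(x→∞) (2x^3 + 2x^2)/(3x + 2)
This is an ∞/∞ indeterminate form.

Apply L'Hôpital's rule: differentiate numerator and denominator separately.
  f(x) = 2·x^3 + 2·x^2   ⇒   f'(x) = 6·x^2 + 4·x
  g(x) = 3·x + 2   ⇒   g'(x) = 3
  lim(x→∞) f'(x)/g'(x) = lim(x→∞) (6·x^2 + 4·x)/(3)
  = ∞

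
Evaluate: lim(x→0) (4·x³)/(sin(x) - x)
This is a 0/0 indeterminate form.

Apply L'Hôpital's rule: differentiate numerator and denominator separately.
  f(x) = 4·x^3   ⇒   f'(x) = 12·x^2
  g(x) = -x + sin(x)   ⇒   g'(x) = cos(x) - 1
  lim(x→0) f'(x)/g'(x) = lim(x→0) (12·x^2)/(cos(x) - 1)
  = -24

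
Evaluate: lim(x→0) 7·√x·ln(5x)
This is a 0·∞ indeterminate form.

Rewrite 0·∞ as a quotient (0/0 or ∞/∞ form), then apply L'Hôpital's rule:
  lim(x→0) 7·√x·ln(5x) = 0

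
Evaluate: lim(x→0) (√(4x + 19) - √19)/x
This is a standard limit.

Factor or rationalize the expression:
  lim(x→0) (√(4x + 19) - √19)/x = 2·sqrt(19)/19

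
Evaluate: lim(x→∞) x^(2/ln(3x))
This is an exponential indeterminate form.

For exponential indeterminate forms, take the natural log:
  Let L = lim(x→∞) x^(2/ln(3x))
  Then ln(L) = lim(x→∞) [exponent × ln(base)]
  Evaluate using L'Hôpital or standard limits, then exponentiate.
  L = e²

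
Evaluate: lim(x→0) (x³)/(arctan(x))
This is a 0/0 indeterminate form.

Apply L'Hôpital's rule: differentiate numerator and denominator separately.
  f(x) = x^3   ⇒   f'(x) = 3·x^2
  g(x) = atan(x)   ⇒   g'(x) = 1/(x^2 + 1)
  lim(x→0) f'(x)/g'(x) = lim(x→0) (3·x^2)/(1/(x^2 + 1))
  = 0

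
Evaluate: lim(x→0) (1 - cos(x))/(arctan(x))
This is a 0/0 indeterminate form.

Apply L'Hôpital's rule: differentiate numerator and denominator separately.
  f(x) = 1 - cos(x)   ⇒   f'(x) = sin(x)
  g(x) = atan(x)   ⇒   g'(x) = 1/(x^2 + 1)
  lim(x→0) f'(x)/g'(x) = lim(x→0) (sin(x))/(1/(x^2 + 1))
  = 0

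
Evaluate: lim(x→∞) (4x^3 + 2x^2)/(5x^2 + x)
This is an ∞/∞ indeterminate form.

Apply L'Hôpital's rule: differentiate numerator and denominator separately.
  f(x) = 4·x^3 + 2·x^2   ⇒   f'(x) = 12·x^2 + 4·x
  g(x) = 5·x^2 + x   ⇒   g'(x) = 10·x + 1
  lim(x→∞) f'(x)/g'(x) = lim(x→∞) (12·x^2 + 4·x)/(10·x + 1)
  = ∞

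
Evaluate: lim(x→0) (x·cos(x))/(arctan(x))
This is a 0/0 indeterminate form.

Apply L'Hôpital's rule: differentiate numerator and denominator separately.
  f(x) = x·cos(x)   ⇒   f'(x) = -x·sin(x) + cos(x)
  g(x) = atan(x)   ⇒   g'(x) = 1/(x^2 + 1)
  lim(x→0) f'(x)/g'(x) = lim(x→0) (-x·sin(x) + cos(x))/(1/(x^2 + 1))
  = 1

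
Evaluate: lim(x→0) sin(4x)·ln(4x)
This is a 0·∞ indeterminate form.

Rewrite 0·∞ as a quotient (0/0 or ∞/∞ form), then apply L'Hôpital's rule:
  lim(x→0) sin(4x)·ln(4x) = 0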